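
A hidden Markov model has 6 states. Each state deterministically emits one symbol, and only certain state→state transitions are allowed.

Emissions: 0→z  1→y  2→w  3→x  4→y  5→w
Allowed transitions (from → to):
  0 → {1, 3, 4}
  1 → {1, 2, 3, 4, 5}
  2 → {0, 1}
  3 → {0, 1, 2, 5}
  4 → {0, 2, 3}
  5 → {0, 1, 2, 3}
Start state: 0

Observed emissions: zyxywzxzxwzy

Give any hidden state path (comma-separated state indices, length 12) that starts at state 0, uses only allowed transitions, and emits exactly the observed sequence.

  [0] z  {0}  => 0  start
  [1] y  {1,4}  => 4  0->4 ok
  [2] x  {3}  => 3  4->3 ok
  [3] y  {1,4}  => 1  3->1 ok
  [4] w  {2,5}  => 2  1->2 ok
  [5] z  {0}  => 0  2->0 ok
  [6] x  {3}  => 3  0->3 ok
  [7] z  {0}  => 0  3->0 ok
  [8] x  {3}  => 3  0->3 ok
  [9] w  {2,5}  => 5  3->5 ok
  [10] z  {0}  => 0  5->0 ok
  [11] y  {1,4}  => 4  0->4 ok

0,4,3,1,2,0,3,0,3,5,0,4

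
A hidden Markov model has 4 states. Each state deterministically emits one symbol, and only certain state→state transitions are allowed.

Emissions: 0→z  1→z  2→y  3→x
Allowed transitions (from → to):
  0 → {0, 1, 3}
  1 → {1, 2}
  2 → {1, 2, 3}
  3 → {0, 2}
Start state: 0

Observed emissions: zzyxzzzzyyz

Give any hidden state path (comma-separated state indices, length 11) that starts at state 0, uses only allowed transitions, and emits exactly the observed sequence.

  [0] z  {0,1}  => 0  start
  [1] z  {0,1}  => 1  0->1 ok
  [2] y  {2}  => 2  1->2 ok
  [3] x  {3}  => 3  2->3 ok
  [4] z  {0,1}  => 0  3->0 ok
  [5] z  {0,1}  => 0  0->0 ok
  [6] z  {0,1}  => 1  0->1 ok
  [7] z  {0,1}  => 1  1->1 ok
  [8] y  {2}  => 2  1->2 ok
  [9] y  {2}  => 2  2->2 ok
  [10] z  {0,1}  => 1  2->1 ok

0,1,2,3,0,0,1,1,2,2,1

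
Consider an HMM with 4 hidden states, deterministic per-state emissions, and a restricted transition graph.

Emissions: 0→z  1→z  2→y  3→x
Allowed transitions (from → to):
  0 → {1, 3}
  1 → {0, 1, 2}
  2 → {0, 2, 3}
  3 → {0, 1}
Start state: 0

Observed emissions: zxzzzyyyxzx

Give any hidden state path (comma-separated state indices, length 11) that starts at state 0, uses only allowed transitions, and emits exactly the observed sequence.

  [0] z  {0,1}  => 0  start
  [1] x  {3}  => 3  0->3 ok
  [2] z  {0,1}  => 1  3->1 ok
  [3] z  {0,1}  => 0  1->0 ok
  [4] z  {0,1}  => 1  0->1 ok
  [5] y  {2}  => 2  1->2 ok
  [6] y  {2}  => 2  2->2 ok
  [7] y  {2}  => 2  2->2 ok
  [8] x  {3}  => 3  2->3 ok
  [9] z  {0,1}  => 0  3->0 ok
  [10] x  {3}  => 3  0->3 ok

0,3,1,0,1,2,2,2,3,0,3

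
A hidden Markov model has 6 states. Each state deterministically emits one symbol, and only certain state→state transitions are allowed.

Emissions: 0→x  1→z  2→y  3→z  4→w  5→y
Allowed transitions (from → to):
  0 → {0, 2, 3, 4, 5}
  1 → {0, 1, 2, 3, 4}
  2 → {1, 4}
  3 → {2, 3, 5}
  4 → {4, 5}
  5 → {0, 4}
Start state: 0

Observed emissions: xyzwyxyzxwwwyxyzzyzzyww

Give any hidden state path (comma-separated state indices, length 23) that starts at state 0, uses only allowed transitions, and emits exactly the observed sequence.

0,2,1,4,5,0,2,1,0,4,4,4,5,0,2,1,3,2,1,3,2,4,4

  pos 0: x in {0}, choose 0; start
  pos 1: y in {2,5}, choose 2; 0->2 ok
  pos 2: z in {1,3}, choose 1; 2->1 ok
  pos 3: w in {4}, choose 4; 1->4 ok
  pos 4: y in {2,5}, choose 5; 4->5 ok
  pos 5: x in {0}, choose 0; 5->0 ok
  pos 6: y in {2,5}, choose 2; 0->2 ok
  pos 7: z in {1,3}, choose 1; 2->1 ok
  pos 8: x in {0}, choose 0; 1->0 ok
  pos 9: w in {4}, choose 4; 0->4 ok
  pos 10: w in {4}, choose 4; 4->4 ok
  pos 11: w in {4}, choose 4; 4->4 ok
  pos 12: y in {2,5}, choose 5; 4->5 ok
  pos 13: x in {0}, choose 0; 5->0 ok
  pos 14: y in {2,5}, choose 2; 0->2 ok
  pos 15: z in {1,3}, choose 1; 2->1 ok
  pos 16: z in {1,3}, choose 3; 1->3 ok
  pos 17: y in {2,5}, choose 2; 3->2 ok
  pos 18: z in {1,3}, choose 1; 2->1 ok
  pos 19: z in {1,3}, choose 3; 1->3 ok
  pos 20: y in {2,5}, choose 2; 3->2 ok
  pos 21: w in {4}, choose 4; 2->4 ok
  pos 22: w in {4}, choose 4; 4->4 ok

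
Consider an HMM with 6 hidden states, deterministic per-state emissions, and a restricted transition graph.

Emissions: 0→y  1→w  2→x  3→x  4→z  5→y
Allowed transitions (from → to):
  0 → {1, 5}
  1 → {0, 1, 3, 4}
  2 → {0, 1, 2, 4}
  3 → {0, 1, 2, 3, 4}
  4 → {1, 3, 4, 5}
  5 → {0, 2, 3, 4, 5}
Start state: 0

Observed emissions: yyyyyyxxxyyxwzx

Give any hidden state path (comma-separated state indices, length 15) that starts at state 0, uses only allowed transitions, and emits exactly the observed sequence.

  pos 0: y in {0,5}, choose 0; start
  pos 1: y in {0,5}, choose 5; 0->5 ok
  pos 2: y in {0,5}, choose 5; 5->5 ok
  pos 3: y in {0,5}, choose 5; 5->5 ok
  pos 4: y in {0,5}, choose 0; 5->0 ok
  pos 5: y in {0,5}, choose 5; 0->5 ok
  pos 6: x in {2,3}, choose 3; 5->3 ok
  pos 7: x in {2,3}, choose 3; 3->3 ok
  pos 8: x in {2,3}, choose 3; 3->3 ok
  pos 9: y in {0,5}, choose 0; 3->0 ok
  pos 10: y in {0,5}, choose 5; 0->5 ok
  pos 11: x in {2,3}, choose 3; 5->3 ok
  pos 12: w in {1}, choose 1; 3->1 ok
  pos 13: z in {4}, choose 4; 1->4 ok
  pos 14: x in {2,3}, choose 3; 4->3 ok

0,5,5,5,0,5,3,3,3,0,5,3,1,4,3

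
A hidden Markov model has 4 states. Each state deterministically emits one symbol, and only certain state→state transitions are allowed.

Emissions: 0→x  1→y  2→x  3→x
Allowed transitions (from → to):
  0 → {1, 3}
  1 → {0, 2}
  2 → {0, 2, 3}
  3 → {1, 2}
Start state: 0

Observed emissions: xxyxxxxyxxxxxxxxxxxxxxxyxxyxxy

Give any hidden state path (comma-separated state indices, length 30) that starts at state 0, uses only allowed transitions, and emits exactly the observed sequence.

  pos 0: x in {0,2,3}, choose 0; start
  pos 1: x in {0,2,3}, choose 3; 0->3 ok
  pos 2: y in {1}, choose 1; 3->1 ok
  pos 3: x in {0,2,3}, choose 2; 1->2 ok
  pos 4: x in {0,2,3}, choose 3; 2->3 ok
  pos 5: x in {0,2,3}, choose 2; 3->2 ok
  pos 6: x in {0,2,3}, choose 0; 2->0 ok
  pos 7: y in {1}, choose 1; 0->1 ok
  pos 8: x in {0,2,3}, choose 2; 1->2 ok
  pos 9: x in {0,2,3}, choose 2; 2->2 ok
  pos 10: x in {0,2,3}, choose 2; 2->2 ok
  pos 11: x in {0,2,3}, choose 0; 2->0 ok
  pos 12: x in {0,2,3}, choose 3; 0->3 ok
  pos 13: x in {0,2,3}, choose 2; 3->2 ok
  pos 14: x in {0,2,3}, choose 0; 2->0 ok
  pos 15: x in {0,2,3}, choose 3; 0->3 ok
  pos 16: x in {0,2,3}, choose 2; 3->2 ok
  pos 17: x in {0,2,3}, choose 3; 2->3 ok
  pos 18: x in {0,2,3}, choose 2; 3->2 ok
  pos 19: x in {0,2,3}, choose 0; 2->0 ok
  pos 20: x in {0,2,3}, choose 3; 0->3 ok
  pos 21: x in {0,2,3}, choose 2; 3->2 ok
  pos 22: x in {0,2,3}, choose 3; 2->3 ok
  pos 23: y in {1}, choose 1; 3->1 ok
  pos 24: x in {0,2,3}, choose 2; 1->2 ok
  pos 25: x in {0,2,3}, choose 0; 2->0 ok
  pos 26: y in {1}, choose 1; 0->1 ok
  pos 27: x in {0,2,3}, choose 2; 1->2 ok
  pos 28: x in {0,2,3}, choose 0; 2->0 ok
  pos 29: y in {1}, choose 1; 0->1 ok

0,3,1,2,3,2,0,1,2,2,2,0,3,2,0,3,2,3,2,0,3,2,3,1,2,0,1,2,0,1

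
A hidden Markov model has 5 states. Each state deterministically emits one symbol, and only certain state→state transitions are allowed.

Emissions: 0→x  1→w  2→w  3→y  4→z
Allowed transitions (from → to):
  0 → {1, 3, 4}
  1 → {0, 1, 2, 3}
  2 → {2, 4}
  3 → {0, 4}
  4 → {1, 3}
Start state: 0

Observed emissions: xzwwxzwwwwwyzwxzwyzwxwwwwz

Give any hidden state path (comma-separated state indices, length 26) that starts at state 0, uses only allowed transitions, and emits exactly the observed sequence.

0,4,1,1,0,4,1,1,1,1,1,3,4,1,0,4,1,3,4,1,0,1,1,1,2,4

  [0] x  {0}  => 0  start
  [1] z  {4}  => 4  0->4 ok
  [2] w  {1,2}  => 1  4->1 ok
  [3] w  {1,2}  => 1  1->1 ok
  [4] x  {0}  => 0  1->0 ok
  [5] z  {4}  => 4  0->4 ok
  [6] w  {1,2}  => 1  4->1 ok
  [7] w  {1,2}  => 1  1->1 ok
  [8] w  {1,2}  => 1  1->1 ok
  [9] w  {1,2}  => 1  1->1 ok
  [10] w  {1,2}  => 1  1->1 ok
  [11] y  {3}  => 3  1->3 ok
  [12] z  {4}  => 4  3->4 ok
  [13] w  {1,2}  => 1  4->1 ok
  [14] x  {0}  => 0  1->0 ok
  [15] z  {4}  => 4  0->4 ok
  [16] w  {1,2}  => 1  4->1 ok
  [17] y  {3}  => 3  1->3 ok
  [18] z  {4}  => 4  3->4 ok
  [19] w  {1,2}  => 1  4->1 ok
  [20] x  {0}  => 0  1->0 ok
  [21] w  {1,2}  => 1  0->1 ok
  [22] w  {1,2}  => 1  1->1 ok
  [23] w  {1,2}  => 1  1->1 ok
  [24] w  {1,2}  => 2  1->2 ok
  [25] z  {4}  => 4  2->4 ok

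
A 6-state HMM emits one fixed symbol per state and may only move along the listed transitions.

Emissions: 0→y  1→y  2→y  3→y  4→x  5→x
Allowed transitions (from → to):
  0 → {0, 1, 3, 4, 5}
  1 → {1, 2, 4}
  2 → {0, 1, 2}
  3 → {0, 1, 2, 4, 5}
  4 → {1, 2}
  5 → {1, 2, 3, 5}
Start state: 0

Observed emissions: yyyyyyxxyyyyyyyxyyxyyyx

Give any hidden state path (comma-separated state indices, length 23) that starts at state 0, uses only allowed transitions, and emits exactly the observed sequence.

  [0] y  {0,1,2,3}  => 0  start
  [1] y  {0,1,2,3}  => 1  0->1 ok
  [2] y  {0,1,2,3}  => 2  1->2 ok
  [3] y  {0,1,2,3}  => 0  2->0 ok
  [4] y  {0,1,2,3}  => 0  0->0 ok
  [5] y  {0,1,2,3}  => 3  0->3 ok
  [6] x  {4,5}  => 5  3->5 ok
  [7] x  {4,5}  => 5  5->5 ok
  [8] y  {0,1,2,3}  => 2  5->2 ok
  [9] y  {0,1,2,3}  => 1  2->1 ok
  [10] y  {0,1,2,3}  => 2  1->2 ok
  [11] y  {0,1,2,3}  => 2  2->2 ok
  [12] y  {0,1,2,3}  => 1  2->1 ok
  [13] y  {0,1,2,3}  => 2  1->2 ok
  [14] y  {0,1,2,3}  => 0  2->0 ok
  [15] x  {4,5}  => 4  0->4 ok
  [16] y  {0,1,2,3}  => 2  4->2 ok
  [17] y  {0,1,2,3}  => 1  2->1 ok
  [18] x  {4,5}  => 4  1->4 ok
  [19] y  {0,1,2,3}  => 2  4->2 ok
  [20] y  {0,1,2,3}  => 2  2->2 ok
  [21] y  {0,1,2,3}  => 0  2->0 ok
  [22] x  {4,5}  => 5  0->5 ok

0,1,2,0,0,3,5,5,2,1,2,2,1,2,0,4,2,1,4,2,2,0,5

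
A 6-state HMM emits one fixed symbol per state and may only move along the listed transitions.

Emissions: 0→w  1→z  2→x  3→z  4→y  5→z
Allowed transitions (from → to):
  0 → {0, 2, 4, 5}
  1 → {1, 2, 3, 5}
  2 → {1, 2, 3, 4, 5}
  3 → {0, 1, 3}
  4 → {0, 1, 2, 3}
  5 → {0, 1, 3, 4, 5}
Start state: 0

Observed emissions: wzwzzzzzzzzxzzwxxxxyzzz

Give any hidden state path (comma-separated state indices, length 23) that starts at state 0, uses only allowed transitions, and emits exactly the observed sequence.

0,5,0,5,1,1,3,3,1,3,1,2,1,3,0,2,2,2,2,4,3,1,1

  [0] w  {0}  => 0  start
  [1] z  {1,3,5}  => 5  0->5 ok
  [2] w  {0}  => 0  5->0 ok
  [3] z  {1,3,5}  => 5  0->5 ok
  [4] z  {1,3,5}  => 1  5->1 ok
  [5] z  {1,3,5}  => 1  1->1 ok
  [6] z  {1,3,5}  => 3  1->3 ok
  [7] z  {1,3,5}  => 3  3->3 ok
  [8] z  {1,3,5}  => 1  3->1 ok
  [9] z  {1,3,5}  => 3  1->3 ok
  [10] z  {1,3,5}  => 1  3->1 ok
  [11] x  {2}  => 2  1->2 ok
  [12] z  {1,3,5}  => 1  2->1 ok
  [13] z  {1,3,5}  => 3  1->3 ok
  [14] w  {0}  => 0  3->0 ok
  [15] x  {2}  => 2  0->2 ok
  [16] x  {2}  => 2  2->2 ok
  [17] x  {2}  => 2  2->2 ok
  [18] x  {2}  => 2  2->2 ok
  [19] y  {4}  => 4  2->4 ok
  [20] z  {1,3,5}  => 3  4->3 ok
  [21] z  {1,3,5}  => 1  3->1 ok
  [22] z  {1,3,5}  => 1  1->1 ok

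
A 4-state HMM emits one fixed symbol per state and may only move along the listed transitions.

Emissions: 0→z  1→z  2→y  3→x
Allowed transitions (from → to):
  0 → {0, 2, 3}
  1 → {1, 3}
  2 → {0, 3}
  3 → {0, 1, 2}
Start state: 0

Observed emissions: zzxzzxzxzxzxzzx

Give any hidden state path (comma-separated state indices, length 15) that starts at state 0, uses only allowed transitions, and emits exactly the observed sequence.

0,0,3,1,1,3,0,3,1,3,0,3,1,1,3

  [0] z  {0,1}  => 0  start
  [1] z  {0,1}  => 0  0->0 ok
  [2] x  {3}  => 3  0->3 ok
  [3] z  {0,1}  => 1  3->1 ok
  [4] z  {0,1}  => 1  1->1 ok
  [5] x  {3}  => 3  1->3 ok
  [6] z  {0,1}  => 0  3->0 ok
  [7] x  {3}  => 3  0->3 ok
  [8] z  {0,1}  => 1  3->1 ok
  [9] x  {3}  => 3  1->3 ok
  [10] z  {0,1}  => 0  3->0 ok
  [11] x  {3}  => 3  0->3 ok
  [12] z  {0,1}  => 1  3->1 ok
  [13] z  {0,1}  => 1  1->1 ok
  [14] x  {3}  => 3  1->3 ok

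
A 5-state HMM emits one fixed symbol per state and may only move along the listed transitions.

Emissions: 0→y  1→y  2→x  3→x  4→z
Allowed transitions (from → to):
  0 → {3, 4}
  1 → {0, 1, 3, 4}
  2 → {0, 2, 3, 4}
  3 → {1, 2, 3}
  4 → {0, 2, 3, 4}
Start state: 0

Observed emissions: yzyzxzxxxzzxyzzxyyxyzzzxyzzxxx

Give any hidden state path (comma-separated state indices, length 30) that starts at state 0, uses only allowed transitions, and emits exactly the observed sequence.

0,4,0,4,2,4,2,2,2,4,4,3,1,4,4,3,1,0,3,1,4,4,4,2,0,4,4,2,2,3

  [0] y  {0,1}  => 0  start
  [1] z  {4}  => 4  0->4 ok
  [2] y  {0,1}  => 0  4->0 ok
  [3] z  {4}  => 4  0->4 ok
  [4] x  {2,3}  => 2  4->2 ok
  [5] z  {4}  => 4  2->4 ok
  [6] x  {2,3}  => 2  4->2 ok
  [7] x  {2,3}  => 2  2->2 ok
  [8] x  {2,3}  => 2  2->2 ok
  [9] z  {4}  => 4  2->4 ok
  [10] z  {4}  => 4  4->4 ok
  [11] x  {2,3}  => 3  4->3 ok
  [12] y  {0,1}  => 1  3->1 ok
  [13] z  {4}  => 4  1->4 ok
  [14] z  {4}  => 4  4->4 ok
  [15] x  {2,3}  => 3  4->3 ok
  [16] y  {0,1}  => 1  3->1 ok
  [17] y  {0,1}  => 0  1->0 ok
  [18] x  {2,3}  => 3  0->3 ok
  [19] y  {0,1}  => 1  3->1 ok
  [20] z  {4}  => 4  1->4 ok
  [21] z  {4}  => 4  4->4 ok
  [22] z  {4}  => 4  4->4 ok
  [23] x  {2,3}  => 2  4->2 ok
  [24] y  {0,1}  => 0  2->0 ok
  [25] z  {4}  => 4  0->4 ok
  [26] z  {4}  => 4  4->4 ok
  [27] x  {2,3}  => 2  4->2 ok
  [28] x  {2,3}  => 2  2->2 ok
  [29] x  {2,3}  => 3  2->3 ok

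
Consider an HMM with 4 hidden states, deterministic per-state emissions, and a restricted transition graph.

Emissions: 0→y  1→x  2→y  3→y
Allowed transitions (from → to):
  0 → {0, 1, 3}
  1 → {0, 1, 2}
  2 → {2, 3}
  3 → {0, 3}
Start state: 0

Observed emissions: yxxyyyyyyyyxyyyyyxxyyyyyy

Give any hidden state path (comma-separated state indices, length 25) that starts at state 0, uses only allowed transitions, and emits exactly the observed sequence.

  t0 'y' -> {0,2,3}, take 0 (start)
  t1 'x' -> {1}, take 1 (0->1 ok)
  t2 'x' -> {1}, take 1 (1->1 ok)
  t3 'y' -> {0,2,3}, take 2 (1->2 ok)
  t4 'y' -> {0,2,3}, take 3 (2->3 ok)
  t5 'y' -> {0,2,3}, take 0 (3->0 ok)
  t6 'y' -> {0,2,3}, take 0 (0->0 ok)
  t7 'y' -> {0,2,3}, take 0 (0->0 ok)
  t8 'y' -> {0,2,3}, take 0 (0->0 ok)
  t9 'y' -> {0,2,3}, take 0 (0->0 ok)
  t10 'y' -> {0,2,3}, take 0 (0->0 ok)
  t11 'x' -> {1}, take 1 (0->1 ok)
  t12 'y' -> {0,2,3}, take 0 (1->0 ok)
  t13 'y' -> {0,2,3}, take 3 (0->3 ok)
  t14 'y' -> {0,2,3}, take 0 (3->0 ok)
  t15 'y' -> {0,2,3}, take 3 (0->3 ok)
  t16 'y' -> {0,2,3}, take 0 (3->0 ok)
  t17 'x' -> {1}, take 1 (0->1 ok)
  t18 'x' -> {1}, take 1 (1->1 ok)
  t19 'y' -> {0,2,3}, take 2 (1->2 ok)
  t20 'y' -> {0,2,3}, take 3 (2->3 ok)
  t21 'y' -> {0,2,3}, take 3 (3->3 ok)
  t22 'y' -> {0,2,3}, take 3 (3->3 ok)
  t23 'y' -> {0,2,3}, take 0 (3->0 ok)
  t24 'y' -> {0,2,3}, take 3 (0->3 ok)

0,1,1,2,3,0,0,0,0,0,0,1,0,3,0,3,0,1,1,2,3,3,3,0,3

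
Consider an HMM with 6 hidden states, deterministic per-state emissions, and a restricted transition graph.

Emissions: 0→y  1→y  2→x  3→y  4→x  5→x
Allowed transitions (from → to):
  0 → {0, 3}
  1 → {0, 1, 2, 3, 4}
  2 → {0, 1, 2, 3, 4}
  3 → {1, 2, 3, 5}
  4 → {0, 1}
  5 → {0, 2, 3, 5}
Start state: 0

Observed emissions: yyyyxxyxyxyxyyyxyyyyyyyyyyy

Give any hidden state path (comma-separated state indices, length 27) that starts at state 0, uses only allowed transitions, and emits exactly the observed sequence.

  t0 'y' -> {0,1,3}, take 0 (start)
  t1 'y' -> {0,1,3}, take 0 (0->0 ok)
  t2 'y' -> {0,1,3}, take 3 (0->3 ok)
  t3 'y' -> {0,1,3}, take 1 (3->1 ok)
  t4 'x' -> {2,4,5}, take 2 (1->2 ok)
  t5 'x' -> {2,4,5}, take 4 (2->4 ok)
  t6 'y' -> {0,1,3}, take 1 (4->1 ok)
  t7 'x' -> {2,4,5}, take 4 (1->4 ok)
  t8 'y' -> {0,1,3}, take 1 (4->1 ok)
  t9 'x' -> {2,4,5}, take 4 (1->4 ok)
  t10 'y' -> {0,1,3}, take 1 (4->1 ok)
  t11 'x' -> {2,4,5}, take 4 (1->4 ok)
  t12 'y' -> {0,1,3}, take 0 (4->0 ok)
  t13 'y' -> {0,1,3}, take 3 (0->3 ok)
  t14 'y' -> {0,1,3}, take 1 (3->1 ok)
  t15 'x' -> {2,4,5}, take 4 (1->4 ok)
  t16 'y' -> {0,1,3}, take 0 (4->0 ok)
  t17 'y' -> {0,1,3}, take 0 (0->0 ok)
  t18 'y' -> {0,1,3}, take 0 (0->0 ok)
  t19 'y' -> {0,1,3}, take 0 (0->0 ok)
  t20 'y' -> {0,1,3}, take 3 (0->3 ok)
  t21 'y' -> {0,1,3}, take 3 (3->3 ok)
  t22 'y' -> {0,1,3}, take 1 (3->1 ok)
  t23 'y' -> {0,1,3}, take 1 (1->1 ok)
  t24 'y' -> {0,1,3}, take 0 (1->0 ok)
  t25 'y' -> {0,1,3}, take 3 (0->3 ok)
  t26 'y' -> {0,1,3}, take 3 (3->3 ok)

0,0,3,1,2,4,1,4,1,4,1,4,0,3,1,4,0,0,0,0,3,3,1,1,0,3,3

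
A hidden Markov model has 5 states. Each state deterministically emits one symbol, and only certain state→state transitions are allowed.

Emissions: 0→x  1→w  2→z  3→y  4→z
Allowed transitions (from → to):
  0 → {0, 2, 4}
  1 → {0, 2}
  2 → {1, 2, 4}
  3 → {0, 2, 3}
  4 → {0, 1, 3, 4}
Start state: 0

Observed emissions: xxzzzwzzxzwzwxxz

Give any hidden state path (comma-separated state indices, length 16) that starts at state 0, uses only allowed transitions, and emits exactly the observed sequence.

  0: obs=x cand={0} pick 0 [start]
  1: obs=x cand={0} pick 0 [0->0 ok]
  2: obs=z cand={2,4} pick 2 [0->2 ok]
  3: obs=z cand={2,4} pick 2 [2->2 ok]
  4: obs=z cand={2,4} pick 2 [2->2 ok]
  5: obs=w cand={1} pick 1 [2->1 ok]
  6: obs=z cand={2,4} pick 2 [1->2 ok]
  7: obs=z cand={2,4} pick 4 [2->4 ok]
  8: obs=x cand={0} pick 0 [4->0 ok]
  9: obs=z cand={2,4} pick 2 [0->2 ok]
  10: obs=w cand={1} pick 1 [2->1 ok]
  11: obs=z cand={2,4} pick 2 [1->2 ok]
  12: obs=w cand={1} pick 1 [2->1 ok]
  13: obs=x cand={0} pick 0 [1->0 ok]
  14: obs=x cand={0} pick 0 [0->0 ok]
  15: obs=z cand={2,4} pick 2 [0->2 ok]

0,0,2,2,2,1,2,4,0,2,1,2,1,0,0,2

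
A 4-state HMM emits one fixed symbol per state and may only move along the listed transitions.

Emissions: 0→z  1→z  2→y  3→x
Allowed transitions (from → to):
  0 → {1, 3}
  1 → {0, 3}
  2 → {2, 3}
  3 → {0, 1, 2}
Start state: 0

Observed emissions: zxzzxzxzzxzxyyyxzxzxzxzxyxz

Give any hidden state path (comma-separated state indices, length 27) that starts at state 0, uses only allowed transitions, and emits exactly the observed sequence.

  pos 0: z in {0,1}, choose 0; start
  pos 1: x in {3}, choose 3; 0->3 ok
  pos 2: z in {0,1}, choose 1; 3->1 ok
  pos 3: z in {0,1}, choose 0; 1->0 ok
  pos 4: x in {3}, choose 3; 0->3 ok
  pos 5: z in {0,1}, choose 1; 3->1 ok
  pos 6: x in {3}, choose 3; 1->3 ok
  pos 7: z in {0,1}, choose 1; 3->1 ok
  pos 8: z in {0,1}, choose 0; 1->0 ok
  pos 9: x in {3}, choose 3; 0->3 ok
  pos 10: z in {0,1}, choose 1; 3->1 ok
  pos 11: x in {3}, choose 3; 1->3 ok
  pos 12: y in {2}, choose 2; 3->2 ok
  pos 13: y in {2}, choose 2; 2->2 ok
  pos 14: y in {2}, choose 2; 2->2 ok
  pos 15: x in {3}, choose 3; 2->3 ok
  pos 16: z in {0,1}, choose 1; 3->1 ok
  pos 17: x in {3}, choose 3; 1->3 ok
  pos 18: z in {0,1}, choose 1; 3->1 ok
  pos 19: x in {3}, choose 3; 1->3 ok
  pos 20: z in {0,1}, choose 0; 3->0 ok
  pos 21: x in {3}, choose 3; 0->3 ok
  pos 22: z in {0,1}, choose 0; 3->0 ok
  pos 23: x in {3}, choose 3; 0->3 ok
  pos 24: y in {2}, choose 2; 3->2 ok
  pos 25: x in {3}, choose 3; 2->3 ok
  pos 26: z in {0,1}, choose 1; 3->1 ok

0,3,1,0,3,1,3,1,0,3,1,3,2,2,2,3,1,3,1,3,0,3,0,3,2,3,1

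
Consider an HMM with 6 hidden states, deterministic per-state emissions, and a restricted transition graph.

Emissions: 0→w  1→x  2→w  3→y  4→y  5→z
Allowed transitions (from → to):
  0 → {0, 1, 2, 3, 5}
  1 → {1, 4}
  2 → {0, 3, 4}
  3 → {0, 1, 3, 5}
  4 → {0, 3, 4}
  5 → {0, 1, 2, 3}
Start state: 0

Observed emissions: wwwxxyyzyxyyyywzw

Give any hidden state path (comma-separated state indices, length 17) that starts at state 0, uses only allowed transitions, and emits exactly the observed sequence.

  [0] w  {0,2}  => 0  start
  [1] w  {0,2}  => 2  0->2 ok
  [2] w  {0,2}  => 0  2->0 ok
  [3] x  {1}  => 1  0->1 ok
  [4] x  {1}  => 1  1->1 ok
  [5] y  {3,4}  => 4  1->4 ok
  [6] y  {3,4}  => 3  4->3 ok
  [7] z  {5}  => 5  3->5 ok
  [8] y  {3,4}  => 3  5->3 ok
  [9] x  {1}  => 1  3->1 ok
  [10] y  {3,4}  => 4  1->4 ok
  [11] y  {3,4}  => 4  4->4 ok
  [12] y  {3,4}  => 4  4->4 ok
  [13] y  {3,4}  => 4  4->4 ok
  [14] w  {0,2}  => 0  4->0 ok
  [15] z  {5}  => 5  0->5 ok
  [16] w  {0,2}  => 0  5->0 ok

0,2,0,1,1,4,3,5,3,1,4,4,4,4,0,5,0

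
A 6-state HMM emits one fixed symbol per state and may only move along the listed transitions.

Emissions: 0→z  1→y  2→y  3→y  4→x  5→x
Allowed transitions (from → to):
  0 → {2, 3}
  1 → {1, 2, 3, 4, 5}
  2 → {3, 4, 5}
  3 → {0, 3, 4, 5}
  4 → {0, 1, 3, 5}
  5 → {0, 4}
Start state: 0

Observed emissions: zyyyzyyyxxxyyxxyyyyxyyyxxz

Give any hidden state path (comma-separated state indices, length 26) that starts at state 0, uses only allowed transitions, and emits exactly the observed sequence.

0,3,3,3,0,2,3,3,4,5,4,1,1,5,4,3,3,3,3,4,3,3,3,5,4,0

  0: obs=z cand={0} pick 0 [start]
  1: obs=y cand={1,2,3} pick 3 [0->3 ok]
  2: obs=y cand={1,2,3} pick 3 [3->3 ok]
  3: obs=y cand={1,2,3} pick 3 [3->3 ok]
  4: obs=z cand={0} pick 0 [3->0 ok]
  5: obs=y cand={1,2,3} pick 2 [0->2 ok]
  6: obs=y cand={1,2,3} pick 3 [2->3 ok]
  7: obs=y cand={1,2,3} pick 3 [3->3 ok]
  8: obs=x cand={4,5} pick 4 [3->4 ok]
  9: obs=x cand={4,5} pick 5 [4->5 ok]
  10: obs=x cand={4,5} pick 4 [5->4 ok]
  11: obs=y cand={1,2,3} pick 1 [4->1 ok]
  12: obs=y cand={1,2,3} pick 1 [1->1 ok]
  13: obs=x cand={4,5} pick 5 [1->5 ok]
  14: obs=x cand={4,5} pick 4 [5->4 ok]
  15: obs=y cand={1,2,3} pick 3 [4->3 ok]
  16: obs=y cand={1,2,3} pick 3 [3->3 ok]
  17: obs=y cand={1,2,3} pick 3 [3->3 ok]
  18: obs=y cand={1,2,3} pick 3 [3->3 ok]
  19: obs=x cand={4,5} pick 4 [3->4 ok]
  20: obs=y cand={1,2,3} pick 3 [4->3 ok]
  21: obs=y cand={1,2,3} pick 3 [3->3 ok]
  22: obs=y cand={1,2,3} pick 3 [3->3 ok]
  23: obs=x cand={4,5} pick 5 [3->5 ok]
  24: obs=x cand={4,5} pick 4 [5->4 ok]
  25: obs=z cand={0} pick 0 [4->0 ok]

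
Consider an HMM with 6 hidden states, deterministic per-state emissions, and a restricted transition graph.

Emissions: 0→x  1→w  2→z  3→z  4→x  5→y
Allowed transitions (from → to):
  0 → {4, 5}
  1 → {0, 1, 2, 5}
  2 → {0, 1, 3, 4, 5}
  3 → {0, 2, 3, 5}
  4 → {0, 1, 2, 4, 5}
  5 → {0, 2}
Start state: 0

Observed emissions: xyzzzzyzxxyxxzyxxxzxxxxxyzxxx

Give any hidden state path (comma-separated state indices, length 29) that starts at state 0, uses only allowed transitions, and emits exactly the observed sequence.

0,5,2,3,3,2,5,2,4,0,5,0,4,2,5,0,4,4,2,0,4,4,0,4,5,2,4,0,4

  t0 'x' -> {0,4}, take 0 (start)
  t1 'y' -> {5}, take 5 (0->5 ok)
  t2 'z' -> {2,3}, take 2 (5->2 ok)
  t3 'z' -> {2,3}, take 3 (2->3 ok)
  t4 'z' -> {2,3}, take 3 (3->3 ok)
  t5 'z' -> {2,3}, take 2 (3->2 ok)
  t6 'y' -> {5}, take 5 (2->5 ok)
  t7 'z' -> {2,3}, take 2 (5->2 ok)
  t8 'x' -> {0,4}, take 4 (2->4 ok)
  t9 'x' -> {0,4}, take 0 (4->0 ok)
  t10 'y' -> {5}, take 5 (0->5 ok)
  t11 'x' -> {0,4}, take 0 (5->0 ok)
  t12 'x' -> {0,4}, take 4 (0->4 ok)
  t13 'z' -> {2,3}, take 2 (4->2 ok)
  t14 'y' -> {5}, take 5 (2->5 ok)
  t15 'x' -> {0,4}, take 0 (5->0 ok)
  t16 'x' -> {0,4}, take 4 (0->4 ok)
  t17 'x' -> {0,4}, take 4 (4->4 ok)
  t18 'z' -> {2,3}, take 2 (4->2 ok)
  t19 'x' -> {0,4}, take 0 (2->0 ok)
  t20 'x' -> {0,4}, take 4 (0->4 ok)
  t21 'x' -> {0,4}, take 4 (4->4 ok)
  t22 'x' -> {0,4}, take 0 (4->0 ok)
  t23 'x' -> {0,4}, take 4 (0->4 ok)
  t24 'y' -> {5}, take 5 (4->5 ok)
  t25 'z' -> {2,3}, take 2 (5->2 ok)
  t26 'x' -> {0,4}, take 4 (2->4 ok)
  t27 'x' -> {0,4}, take 0 (4->0 ok)
  t28 'x' -> {0,4}, take 4 (0->4 ok)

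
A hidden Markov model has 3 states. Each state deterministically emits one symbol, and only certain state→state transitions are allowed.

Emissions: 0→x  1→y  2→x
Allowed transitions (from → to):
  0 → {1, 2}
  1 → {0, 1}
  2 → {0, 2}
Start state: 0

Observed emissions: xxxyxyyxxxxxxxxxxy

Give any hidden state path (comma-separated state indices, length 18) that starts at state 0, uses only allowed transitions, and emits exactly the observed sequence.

0,2,0,1,0,1,1,0,2,2,0,2,2,0,2,2,0,1

  [0] x  {0,2}  => 0  start
  [1] x  {0,2}  => 2  0->2 ok
  [2] x  {0,2}  => 0  2->0 ok
  [3] y  {1}  => 1  0->1 ok
  [4] x  {0,2}  => 0  1->0 ok
  [5] y  {1}  => 1  0->1 ok
  [6] y  {1}  => 1  1->1 ok
  [7] x  {0,2}  => 0  1->0 ok
  [8] x  {0,2}  => 2  0->2 ok
  [9] x  {0,2}  => 2  2->2 ok
  [10] x  {0,2}  => 0  2->0 ok
  [11] x  {0,2}  => 2  0->2 ok
  [12] x  {0,2}  => 2  2->2 ok
  [13] x  {0,2}  => 0  2->0 ok
  [14] x  {0,2}  => 2  0->2 ok
  [15] x  {0,2}  => 2  2->2 ok
  [16] x  {0,2}  => 0  2->0 ok
  [17] y  {1}  => 1  0->1 ok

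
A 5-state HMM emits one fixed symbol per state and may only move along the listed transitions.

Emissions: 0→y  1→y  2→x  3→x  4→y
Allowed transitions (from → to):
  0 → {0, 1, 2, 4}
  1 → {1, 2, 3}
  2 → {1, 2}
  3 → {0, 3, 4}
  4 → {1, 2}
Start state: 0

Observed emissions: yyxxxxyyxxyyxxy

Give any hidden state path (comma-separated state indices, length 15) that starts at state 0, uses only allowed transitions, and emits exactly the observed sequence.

0,0,2,2,2,2,1,1,3,3,0,1,3,3,0

  pos 0: y in {0,1,4}, choose 0; start
  pos 1: y in {0,1,4}, choose 0; 0->0 ok
  pos 2: x in {2,3}, choose 2; 0->2 ok
  pos 3: x in {2,3}, choose 2; 2->2 ok
  pos 4: x in {2,3}, choose 2; 2->2 ok
  pos 5: x in {2,3}, choose 2; 2->2 ok
  pos 6: y in {0,1,4}, choose 1; 2->1 ok
  pos 7: y in {0,1,4}, choose 1; 1->1 ok
  pos 8: x in {2,3}, choose 3; 1->3 ok
  pos 9: x in {2,3}, choose 3; 3->3 ok
  pos 10: y in {0,1,4}, choose 0; 3->0 ok
  pos 11: y in {0,1,4}, choose 1; 0->1 ok
  pos 12: x in {2,3}, choose 3; 1->3 ok
  pos 13: x in {2,3}, choose 3; 3->3 ok
  pos 14: y in {0,1,4}, choose 0; 3->0 ok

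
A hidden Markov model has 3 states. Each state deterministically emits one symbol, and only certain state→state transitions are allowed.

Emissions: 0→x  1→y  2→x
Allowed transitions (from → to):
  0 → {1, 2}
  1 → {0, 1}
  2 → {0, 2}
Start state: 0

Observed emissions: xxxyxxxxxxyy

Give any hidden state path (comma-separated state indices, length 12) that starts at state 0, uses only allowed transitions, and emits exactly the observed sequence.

  [0] x  {0,2}  => 0  start
  [1] x  {0,2}  => 2  0->2 ok
  [2] x  {0,2}  => 0  2->0 ok
  [3] y  {1}  => 1  0->1 ok
  [4] x  {0,2}  => 0  1->0 ok
  [5] x  {0,2}  => 2  0->2 ok
  [6] x  {0,2}  => 2  2->2 ok
  [7] x  {0,2}  => 2  2->2 ok
  [8] x  {0,2}  => 2  2->2 ok
  [9] x  {0,2}  => 0  2->0 ok
  [10] y  {1}  => 1  0->1 ok
  [11] y  {1}  => 1  1->1 ok

0,2,0,1,0,2,2,2,2,0,1,1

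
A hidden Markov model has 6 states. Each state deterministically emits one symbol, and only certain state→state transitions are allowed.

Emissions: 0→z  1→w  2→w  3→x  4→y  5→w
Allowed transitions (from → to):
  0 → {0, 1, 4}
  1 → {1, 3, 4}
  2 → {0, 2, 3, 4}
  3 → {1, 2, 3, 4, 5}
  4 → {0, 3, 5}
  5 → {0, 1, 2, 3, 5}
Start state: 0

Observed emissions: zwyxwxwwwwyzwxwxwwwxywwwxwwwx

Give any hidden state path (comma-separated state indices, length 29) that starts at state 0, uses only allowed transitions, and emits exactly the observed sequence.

0,1,4,3,2,3,5,5,5,2,4,0,1,3,1,3,1,1,1,3,4,5,2,2,3,5,5,2,3

  t0 'z' -> {0}, take 0 (start)
  t1 'w' -> {1,2,5}, take 1 (0->1 ok)
  t2 'y' -> {4}, take 4 (1->4 ok)
  t3 'x' -> {3}, take 3 (4->3 ok)
  t4 'w' -> {1,2,5}, take 2 (3->2 ok)
  t5 'x' -> {3}, take 3 (2->3 ok)
  t6 'w' -> {1,2,5}, take 5 (3->5 ok)
  t7 'w' -> {1,2,5}, take 5 (5->5 ok)
  t8 'w' -> {1,2,5}, take 5 (5->5 ok)
  t9 'w' -> {1,2,5}, take 2 (5->2 ok)
  t10 'y' -> {4}, take 4 (2->4 ok)
  t11 'z' -> {0}, take 0 (4->0 ok)
  t12 'w' -> {1,2,5}, take 1 (0->1 ok)
  t13 'x' -> {3}, take 3 (1->3 ok)
  t14 'w' -> {1,2,5}, take 1 (3->1 ok)
  t15 'x' -> {3}, take 3 (1->3 ok)
  t16 'w' -> {1,2,5}, take 1 (3->1 ok)
  t17 'w' -> {1,2,5}, take 1 (1->1 ok)
  t18 'w' -> {1,2,5}, take 1 (1->1 ok)
  t19 'x' -> {3}, take 3 (1->3 ok)
  t20 'y' -> {4}, take 4 (3->4 ok)
  t21 'w' -> {1,2,5}, take 5 (4->5 ok)
  t22 'w' -> {1,2,5}, take 2 (5->2 ok)
  t23 'w' -> {1,2,5}, take 2 (2->2 ok)
  t24 'x' -> {3}, take 3 (2->3 ok)
  t25 'w' -> {1,2,5}, take 5 (3->5 ok)
  t26 'w' -> {1,2,5}, take 5 (5->5 ok)
  t27 'w' -> {1,2,5}, take 2 (5->2 ok)
  t28 'x' -> {3}, take 3 (2->3 ok)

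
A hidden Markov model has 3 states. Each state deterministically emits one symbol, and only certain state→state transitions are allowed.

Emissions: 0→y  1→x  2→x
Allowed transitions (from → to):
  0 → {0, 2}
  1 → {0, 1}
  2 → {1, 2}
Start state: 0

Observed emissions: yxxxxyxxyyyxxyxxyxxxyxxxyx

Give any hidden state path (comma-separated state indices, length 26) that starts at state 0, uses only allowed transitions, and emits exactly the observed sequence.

  [0] y  {0}  => 0  start
  [1] x  {1,2}  => 2  0->2 ok
  [2] x  {1,2}  => 2  2->2 ok
  [3] x  {1,2}  => 1  2->1 ok
  [4] x  {1,2}  => 1  1->1 ok
  [5] y  {0}  => 0  1->0 ok
  [6] x  {1,2}  => 2  0->2 ok
  [7] x  {1,2}  => 1  2->1 ok
  [8] y  {0}  => 0  1->0 ok
  [9] y  {0}  => 0  0->0 ok
  [10] y  {0}  => 0  0->0 ok
  [11] x  {1,2}  => 2  0->2 ok
  [12] x  {1,2}  => 1  2->1 ok
  [13] y  {0}  => 0  1->0 ok
  [14] x  {1,2}  => 2  0->2 ok
  [15] x  {1,2}  => 1  2->1 ok
  [16] y  {0}  => 0  1->0 ok
  [17] x  {1,2}  => 2  0->2 ok
  [18] x  {1,2}  => 2  2->2 ok
  [19] x  {1,2}  => 1  2->1 ok
  [20] y  {0}  => 0  1->0 ok
  [21] x  {1,2}  => 2  0->2 ok
  [22] x  {1,2}  => 2  2->2 ok
  [23] x  {1,2}  => 1  2->1 ok
  [24] y  {0}  => 0  1->0 ok
  [25] x  {1,2}  => 2  0->2 ok

0,2,2,1,1,0,2,1,0,0,0,2,1,0,2,1,0,2,2,1,0,2,2,1,0,2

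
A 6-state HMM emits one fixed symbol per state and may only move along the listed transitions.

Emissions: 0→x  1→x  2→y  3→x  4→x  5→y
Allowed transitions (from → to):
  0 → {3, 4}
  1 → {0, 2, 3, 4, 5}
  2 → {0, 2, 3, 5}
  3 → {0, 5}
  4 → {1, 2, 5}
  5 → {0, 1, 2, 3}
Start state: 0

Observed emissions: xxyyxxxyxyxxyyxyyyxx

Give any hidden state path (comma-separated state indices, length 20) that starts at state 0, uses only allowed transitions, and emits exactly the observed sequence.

0,4,5,2,0,4,1,2,3,5,0,4,2,2,3,5,2,2,0,3

  t0 'x' -> {0,1,3,4}, take 0 (start)
  t1 'x' -> {0,1,3,4}, take 4 (0->4 ok)
  t2 'y' -> {2,5}, take 5 (4->5 ok)
  t3 'y' -> {2,5}, take 2 (5->2 ok)
  t4 'x' -> {0,1,3,4}, take 0 (2->0 ok)
  t5 'x' -> {0,1,3,4}, take 4 (0->4 ok)
  t6 'x' -> {0,1,3,4}, take 1 (4->1 ok)
  t7 'y' -> {2,5}, take 2 (1->2 ok)
  t8 'x' -> {0,1,3,4}, take 3 (2->3 ok)
  t9 'y' -> {2,5}, take 5 (3->5 ok)
  t10 'x' -> {0,1,3,4}, take 0 (5->0 ok)
  t11 'x' -> {0,1,3,4}, take 4 (0->4 ok)
  t12 'y' -> {2,5}, take 2 (4->2 ok)
  t13 'y' -> {2,5}, take 2 (2->2 ok)
  t14 'x' -> {0,1,3,4}, take 3 (2->3 ok)
  t15 'y' -> {2,5}, take 5 (3->5 ok)
  t16 'y' -> {2,5}, take 2 (5->2 ok)
  t17 'y' -> {2,5}, take 2 (2->2 ok)
  t18 'x' -> {0,1,3,4}, take 0 (2->0 ok)
  t19 'x' -> {0,1,3,4}, take 3 (0->3 ok)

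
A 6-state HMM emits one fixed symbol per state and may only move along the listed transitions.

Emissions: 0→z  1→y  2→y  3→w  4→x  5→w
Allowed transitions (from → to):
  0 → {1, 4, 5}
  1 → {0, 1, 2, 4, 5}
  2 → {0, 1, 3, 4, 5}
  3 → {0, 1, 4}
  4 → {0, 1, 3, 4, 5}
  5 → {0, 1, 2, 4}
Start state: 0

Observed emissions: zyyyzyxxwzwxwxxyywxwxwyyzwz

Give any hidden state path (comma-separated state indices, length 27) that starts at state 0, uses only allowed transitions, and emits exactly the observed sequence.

  0: obs=z cand={0} pick 0 [start]
  1: obs=y cand={1,2} pick 1 [0->1 ok]
  2: obs=y cand={1,2} pick 1 [1->1 ok]
  3: obs=y cand={1,2} pick 2 [1->2 ok]
  4: obs=z cand={0} pick 0 [2->0 ok]
  5: obs=y cand={1,2} pick 1 [0->1 ok]
  6: obs=x cand={4} pick 4 [1->4 ok]
  7: obs=x cand={4} pick 4 [4->4 ok]
  8: obs=w cand={3,5} pick 3 [4->3 ok]
  9: obs=z cand={0} pick 0 [3->0 ok]
  10: obs=w cand={3,5} pick 5 [0->5 ok]
  11: obs=x cand={4} pick 4 [5->4 ok]
  12: obs=w cand={3,5} pick 3 [4->3 ok]
  13: obs=x cand={4} pick 4 [3->4 ok]
  14: obs=x cand={4} pick 4 [4->4 ok]
  15: obs=y cand={1,2} pick 1 [4->1 ok]
  16: obs=y cand={1,2} pick 2 [1->2 ok]
  17: obs=w cand={3,5} pick 3 [2->3 ok]
  18: obs=x cand={4} pick 4 [3->4 ok]
  19: obs=w cand={3,5} pick 5 [4->5 ok]
  20: obs=x cand={4} pick 4 [5->4 ok]
  21: obs=w cand={3,5} pick 5 [4->5 ok]
  22: obs=y cand={1,2} pick 2 [5->2 ok]
  23: obs=y cand={1,2} pick 1 [2->1 ok]
  24: obs=z cand={0} pick 0 [1->0 ok]
  25: obs=w cand={3,5} pick 5 [0->5 ok]
  26: obs=z cand={0} pick 0 [5->0 ok]

0,1,1,2,0,1,4,4,3,0,5,4,3,4,4,1,2,3,4,5,4,5,2,1,0,5,0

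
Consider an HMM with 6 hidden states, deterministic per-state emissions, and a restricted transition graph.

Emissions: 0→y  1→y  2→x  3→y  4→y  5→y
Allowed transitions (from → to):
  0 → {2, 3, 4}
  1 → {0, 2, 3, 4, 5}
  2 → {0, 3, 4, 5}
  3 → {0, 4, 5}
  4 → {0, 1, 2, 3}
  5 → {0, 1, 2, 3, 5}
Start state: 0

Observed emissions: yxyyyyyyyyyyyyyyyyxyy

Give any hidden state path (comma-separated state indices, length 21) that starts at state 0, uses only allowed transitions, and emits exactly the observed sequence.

  0: obs=y cand={0,1,3,4,5} pick 0 [start]
  1: obs=x cand={2} pick 2 [0->2 ok]
  2: obs=y cand={0,1,3,4,5} pick 4 [2->4 ok]
  3: obs=y cand={0,1,3,4,5} pick 3 [4->3 ok]
  4: obs=y cand={0,1,3,4,5} pick 5 [3->5 ok]
  5: obs=y cand={0,1,3,4,5} pick 5 [5->5 ok]
  6: obs=y cand={0,1,3,4,5} pick 0 [5->0 ok]
  7: obs=y cand={0,1,3,4,5} pick 4 [0->4 ok]
  8: obs=y cand={0,1,3,4,5} pick 1 [4->1 ok]
  9: obs=y cand={0,1,3,4,5} pick 3 [1->3 ok]
  10: obs=y cand={0,1,3,4,5} pick 0 [3->0 ok]
  11: obs=y cand={0,1,3,4,5} pick 3 [0->3 ok]
  12: obs=y cand={0,1,3,4,5} pick 5 [3->5 ok]
  13: obs=y cand={0,1,3,4,5} pick 3 [5->3 ok]
  14: obs=y cand={0,1,3,4,5} pick 5 [3->5 ok]
  15: obs=y cand={0,1,3,4,5} pick 1 [5->1 ok]
  16: obs=y cand={0,1,3,4,5} pick 3 [1->3 ok]
  17: obs=y cand={0,1,3,4,5} pick 4 [3->4 ok]
  18: obs=x cand={2} pick 2 [4->2 ok]
  19: obs=y cand={0,1,3,4,5} pick 0 [2->0 ok]
  20: obs=y cand={0,1,3,4,5} pick 4 [0->4 ok]

0,2,4,3,5,5,0,4,1,3,0,3,5,3,5,1,3,4,2,0,4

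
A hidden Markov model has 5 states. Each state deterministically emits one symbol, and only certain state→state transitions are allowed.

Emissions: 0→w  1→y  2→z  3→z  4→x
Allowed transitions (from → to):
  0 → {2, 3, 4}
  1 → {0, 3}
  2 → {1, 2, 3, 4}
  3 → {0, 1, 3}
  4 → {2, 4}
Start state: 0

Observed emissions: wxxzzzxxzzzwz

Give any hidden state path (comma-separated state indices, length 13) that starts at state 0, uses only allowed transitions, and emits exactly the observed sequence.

  0: obs=w cand={0} pick 0 [start]
  1: obs=x cand={4} pick 4 [0->4 ok]
  2: obs=x cand={4} pick 4 [4->4 ok]
  3: obs=z cand={2,3} pick 2 [4->2 ok]
  4: obs=z cand={2,3} pick 2 [2->2 ok]
  5: obs=z cand={2,3} pick 2 [2->2 ok]
  6: obs=x cand={4} pick 4 [2->4 ok]
  7: obs=x cand={4} pick 4 [4->4 ok]
  8: obs=z cand={2,3} pick 2 [4->2 ok]
  9: obs=z cand={2,3} pick 2 [2->2 ok]
  10: obs=z cand={2,3} pick 3 [2->3 ok]
  11: obs=w cand={0} pick 0 [3->0 ok]
  12: obs=z cand={2,3} pick 3 [0->3 ok]

0,4,4,2,2,2,4,4,2,2,3,0,3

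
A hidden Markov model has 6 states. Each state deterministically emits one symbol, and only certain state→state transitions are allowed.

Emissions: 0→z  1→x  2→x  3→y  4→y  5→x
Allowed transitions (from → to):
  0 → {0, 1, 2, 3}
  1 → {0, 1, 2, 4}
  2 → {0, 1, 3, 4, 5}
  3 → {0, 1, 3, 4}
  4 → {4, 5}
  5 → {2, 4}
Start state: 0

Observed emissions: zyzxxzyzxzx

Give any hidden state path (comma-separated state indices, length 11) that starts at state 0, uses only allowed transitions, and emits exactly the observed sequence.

  pos 0: z in {0}, choose 0; start
  pos 1: y in {3,4}, choose 3; 0->3 ok
  pos 2: z in {0}, choose 0; 3->0 ok
  pos 3: x in {1,2,5}, choose 1; 0->1 ok
  pos 4: x in {1,2,5}, choose 2; 1->2 ok
  pos 5: z in {0}, choose 0; 2->0 ok
  pos 6: y in {3,4}, choose 3; 0->3 ok
  pos 7: z in {0}, choose 0; 3->0 ok
  pos 8: x in {1,2,5}, choose 1; 0->1 ok
  pos 9: z in {0}, choose 0; 1->0 ok
  pos 10: x in {1,2,5}, choose 2; 0->2 ok

0,3,0,1,2,0,3,0,1,0,2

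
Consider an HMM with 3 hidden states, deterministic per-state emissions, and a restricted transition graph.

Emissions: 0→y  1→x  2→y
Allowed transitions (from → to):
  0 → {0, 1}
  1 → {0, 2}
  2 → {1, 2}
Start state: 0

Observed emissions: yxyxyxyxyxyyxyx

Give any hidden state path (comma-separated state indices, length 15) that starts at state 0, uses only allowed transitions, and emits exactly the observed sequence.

0,1,2,1,0,1,2,1,0,1,2,2,1,0,1

  t0 'y' -> {0,2}, take 0 (start)
  t1 'x' -> {1}, take 1 (0->1 ok)
  t2 'y' -> {0,2}, take 2 (1->2 ok)
  t3 'x' -> {1}, take 1 (2->1 ok)
  t4 'y' -> {0,2}, take 0 (1->0 ok)
  t5 'x' -> {1}, take 1 (0->1 ok)
  t6 'y' -> {0,2}, take 2 (1->2 ok)
  t7 'x' -> {1}, take 1 (2->1 ok)
  t8 'y' -> {0,2}, take 0 (1->0 ok)
  t9 'x' -> {1}, take 1 (0->1 ok)
  t10 'y' -> {0,2}, take 2 (1->2 ok)
  t11 'y' -> {0,2}, take 2 (2->2 ok)
  t12 'x' -> {1}, take 1 (2->1 ok)
  t13 'y' -> {0,2}, take 0 (1->0 ok)
  t14 'x' -> {1}, take 1 (0->1 ok)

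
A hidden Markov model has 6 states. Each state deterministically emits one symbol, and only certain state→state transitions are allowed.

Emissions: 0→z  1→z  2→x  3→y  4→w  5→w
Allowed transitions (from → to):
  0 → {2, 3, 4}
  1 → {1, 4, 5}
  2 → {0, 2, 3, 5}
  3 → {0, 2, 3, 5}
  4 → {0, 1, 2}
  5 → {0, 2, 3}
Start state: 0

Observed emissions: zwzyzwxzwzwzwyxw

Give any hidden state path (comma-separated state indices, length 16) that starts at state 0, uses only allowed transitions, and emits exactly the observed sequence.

0,4,0,3,0,4,2,0,4,1,4,1,5,3,2,5

  [0] z  {0,1}  => 0  start
  [1] w  {4,5}  => 4  0->4 ok
  [2] z  {0,1}  => 0  4->0 ok
  [3] y  {3}  => 3  0->3 ok
  [4] z  {0,1}  => 0  3->0 ok
  [5] w  {4,5}  => 4  0->4 ok
  [6] x  {2}  => 2  4->2 ok
  [7] z  {0,1}  => 0  2->0 ok
  [8] w  {4,5}  => 4  0->4 ok
  [9] z  {0,1}  => 1  4->1 ok
  [10] w  {4,5}  => 4  1->4 ok
  [11] z  {0,1}  => 1  4->1 ok
  [12] w  {4,5}  => 5  1->5 ok
  [13] y  {3}  => 3  5->3 ok
  [14] x  {2}  => 2  3->2 ok
  [15] w  {4,5}  => 5  2->5 ok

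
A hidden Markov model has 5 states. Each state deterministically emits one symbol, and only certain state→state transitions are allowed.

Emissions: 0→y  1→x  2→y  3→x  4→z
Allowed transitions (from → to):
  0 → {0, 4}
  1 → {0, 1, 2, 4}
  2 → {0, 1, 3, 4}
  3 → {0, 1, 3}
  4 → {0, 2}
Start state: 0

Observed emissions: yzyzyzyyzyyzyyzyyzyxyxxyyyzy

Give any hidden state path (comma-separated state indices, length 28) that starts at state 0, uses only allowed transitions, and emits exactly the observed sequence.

0,4,0,4,0,4,0,0,4,2,0,4,0,0,4,0,0,4,2,1,2,3,3,0,0,0,4,2

  pos 0: y in {0,2}, choose 0; start
  pos 1: z in {4}, choose 4; 0->4 ok
  pos 2: y in {0,2}, choose 0; 4->0 ok
  pos 3: z in {4}, choose 4; 0->4 ok
  pos 4: y in {0,2}, choose 0; 4->0 ok
  pos 5: z in {4}, choose 4; 0->4 ok
  pos 6: y in {0,2}, choose 0; 4->0 ok
  pos 7: y in {0,2}, choose 0; 0->0 ok
  pos 8: z in {4}, choose 4; 0->4 ok
  pos 9: y in {0,2}, choose 2; 4->2 ok
  pos 10: y in {0,2}, choose 0; 2->0 ok
  pos 11: z in {4}, choose 4; 0->4 ok
  pos 12: y in {0,2}, choose 0; 4->0 ok
  pos 13: y in {0,2}, choose 0; 0->0 ok
  pos 14: z in {4}, choose 4; 0->4 ok
  pos 15: y in {0,2}, choose 0; 4->0 ok
  pos 16: y in {0,2}, choose 0; 0->0 ok
  pos 17: z in {4}, choose 4; 0->4 ok
  pos 18: y in {0,2}, choose 2; 4->2 ok
  pos 19: x in {1,3}, choose 1; 2->1 ok
  pos 20: y in {0,2}, choose 2; 1->2 ok
  pos 21: x in {1,3}, choose 3; 2->3 ok
  pos 22: x in {1,3}, choose 3; 3->3 ok
  pos 23: y in {0,2}, choose 0; 3->0 ok
  pos 24: y in {0,2}, choose 0; 0->0 ok
  pos 25: y in {0,2}, choose 0; 0->0 ok
  pos 26: z in {4}, choose 4; 0->4 ok
  pos 27: y in {0,2}, choose 2; 4->2 ok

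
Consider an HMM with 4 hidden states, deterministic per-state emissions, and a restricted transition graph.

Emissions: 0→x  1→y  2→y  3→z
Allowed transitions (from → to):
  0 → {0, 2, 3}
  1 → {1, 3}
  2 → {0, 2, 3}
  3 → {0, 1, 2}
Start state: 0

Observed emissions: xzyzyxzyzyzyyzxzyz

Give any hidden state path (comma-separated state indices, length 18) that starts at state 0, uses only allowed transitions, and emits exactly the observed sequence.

  [0] x  {0}  => 0  start
  [1] z  {3}  => 3  0->3 ok
  [2] y  {1,2}  => 1  3->1 ok
  [3] z  {3}  => 3  1->3 ok
  [4] y  {1,2}  => 2  3->2 ok
  [5] x  {0}  => 0  2->0 ok
  [6] z  {3}  => 3  0->3 ok
  [7] y  {1,2}  => 2  3->2 ok
  [8] z  {3}  => 3  2->3 ok
  [9] y  {1,2}  => 1  3->1 ok
  [10] z  {3}  => 3  1->3 ok
  [11] y  {1,2}  => 1  3->1 ok
  [12] y  {1,2}  => 1  1->1 ok
  [13] z  {3}  => 3  1->3 ok
  [14] x  {0}  => 0  3->0 ok
  [15] z  {3}  => 3  0->3 ok
  [16] y  {1,2}  => 1  3->1 ok
  [17] z  {3}  => 3  1->3 ok

0,3,1,3,2,0,3,2,3,1,3,1,1,3,0,3,1,3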